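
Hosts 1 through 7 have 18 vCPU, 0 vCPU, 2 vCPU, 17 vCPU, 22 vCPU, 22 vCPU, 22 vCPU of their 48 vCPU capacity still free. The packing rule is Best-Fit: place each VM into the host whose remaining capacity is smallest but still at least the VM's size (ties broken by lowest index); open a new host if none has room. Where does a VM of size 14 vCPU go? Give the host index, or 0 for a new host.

Hosts with room: host 1 (18 vCPU), host 4 (17 vCPU), host 5 (22 vCPU), host 6 (22 vCPU), host 7 (22 vCPU).
Tightest fit is host 4 with 17 vCPU free.

4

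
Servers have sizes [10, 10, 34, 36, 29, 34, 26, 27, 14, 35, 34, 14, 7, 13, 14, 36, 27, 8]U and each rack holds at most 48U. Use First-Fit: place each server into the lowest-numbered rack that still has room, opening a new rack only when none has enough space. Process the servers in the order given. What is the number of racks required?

10

10U → rack 1 (remaining 38U)
10U → rack 1 (remaining 28U)
34U → rack 2 (remaining 14U)
36U → rack 3 (remaining 12U)
29U → rack 4 (remaining 19U)
34U → rack 5 (remaining 14U)
26U → rack 1 (remaining 2U)
27U → rack 6 (remaining 21U)
14U → rack 2 (remaining 0U)
35U → rack 7 (remaining 13U)
34U → rack 8 (remaining 14U)
14U → rack 4 (remaining 5U)
7U → rack 3 (remaining 5U)
13U → rack 5 (remaining 1U)
14U → rack 6 (remaining 7U)
36U → rack 9 (remaining 12U)
27U → rack 10 (remaining 21U)
8U → rack 7 (remaining 5U)
Final racks: [10,10,26] [34,14] [36,7] [29,14] [34,13] [27,14] [35,8] [34] [36] [27].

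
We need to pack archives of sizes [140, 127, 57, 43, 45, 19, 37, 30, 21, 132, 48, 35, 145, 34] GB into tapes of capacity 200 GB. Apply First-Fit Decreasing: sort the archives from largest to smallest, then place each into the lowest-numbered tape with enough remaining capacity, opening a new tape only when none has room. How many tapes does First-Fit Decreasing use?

5

Sorted descending: 145, 140, 132, 127, 57, 48, 45, 43, 37, 35, 34, 30, 21, 19.
Put 145 GB in tape 1; 55 GB remain.
Put 140 GB in tape 2; 60 GB remain.
Put 132 GB in tape 3; 68 GB remain.
Put 127 GB in tape 4; 73 GB remain.
Put 57 GB in tape 2; 3 GB remain.
Put 48 GB in tape 1; 7 GB remain.
Put 45 GB in tape 3; 23 GB remain.
Put 43 GB in tape 4; 30 GB remain.
Put 37 GB in tape 5; 163 GB remain.
Put 35 GB in tape 5; 128 GB remain.
Put 34 GB in tape 5; 94 GB remain.
Put 30 GB in tape 4; 0 GB remain.
Put 21 GB in tape 3; 2 GB remain.
Put 19 GB in tape 5; 75 GB remain.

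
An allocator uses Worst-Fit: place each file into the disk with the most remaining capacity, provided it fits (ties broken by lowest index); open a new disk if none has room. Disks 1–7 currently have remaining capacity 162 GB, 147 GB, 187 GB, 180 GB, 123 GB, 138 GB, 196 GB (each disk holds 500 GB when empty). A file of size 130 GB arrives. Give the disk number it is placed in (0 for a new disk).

7

Disks with room: disk 1 (162 GB), disk 2 (147 GB), disk 3 (187 GB), disk 4 (180 GB), disk 6 (138 GB), disk 7 (196 GB).
Most room is disk 7 with 196 GB free.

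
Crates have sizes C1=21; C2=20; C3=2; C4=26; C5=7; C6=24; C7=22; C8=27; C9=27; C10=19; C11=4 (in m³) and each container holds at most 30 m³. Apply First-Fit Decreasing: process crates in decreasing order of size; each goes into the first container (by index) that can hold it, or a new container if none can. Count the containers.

Sorted descending: 27, 27, 26, 24, 22, 21, 20, 19, 7, 4, 2.
container 1: place 27 m³, 3 m³ left
container 2: place 27 m³, 3 m³ left
container 3: place 26 m³, 4 m³ left
container 4: place 24 m³, 6 m³ left
container 5: place 22 m³, 8 m³ left
container 6: place 21 m³, 9 m³ left
container 7: place 20 m³, 10 m³ left
container 8: place 19 m³, 11 m³ left
container 5: place 7 m³, 1 m³ left
container 3: place 4 m³, 0 m³ left
container 1: place 2 m³, 1 m³ left
Final containers: [27,2] [27] [26,4] [24] [22,7] [21] [20] [19].

8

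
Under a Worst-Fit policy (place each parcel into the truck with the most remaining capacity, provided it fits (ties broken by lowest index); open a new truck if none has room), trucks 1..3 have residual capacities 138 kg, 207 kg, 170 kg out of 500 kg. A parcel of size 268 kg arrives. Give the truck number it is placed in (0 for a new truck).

No truck has ≥ 268 kg free, so a new truck is opened.

0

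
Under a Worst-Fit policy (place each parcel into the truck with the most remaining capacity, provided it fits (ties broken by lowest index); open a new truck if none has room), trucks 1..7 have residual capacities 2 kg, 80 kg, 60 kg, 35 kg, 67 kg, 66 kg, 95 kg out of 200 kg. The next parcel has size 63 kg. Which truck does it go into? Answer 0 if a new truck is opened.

Trucks with room: truck 2 (80 kg), truck 5 (67 kg), truck 6 (66 kg), truck 7 (95 kg).
Most room is truck 7 with 95 kg free.

7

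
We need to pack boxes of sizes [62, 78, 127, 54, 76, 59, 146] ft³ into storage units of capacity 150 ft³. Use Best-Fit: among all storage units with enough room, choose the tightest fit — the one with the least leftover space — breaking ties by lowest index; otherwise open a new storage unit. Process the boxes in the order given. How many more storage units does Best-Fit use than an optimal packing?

Best-Fit: [62,78] [127] [54,76] [59] [146] → 5 storage units.
Total size 602 ft³; any packing needs at least ⌈602/150⌉ = 5 storage units.
So 5 is already optimal.

0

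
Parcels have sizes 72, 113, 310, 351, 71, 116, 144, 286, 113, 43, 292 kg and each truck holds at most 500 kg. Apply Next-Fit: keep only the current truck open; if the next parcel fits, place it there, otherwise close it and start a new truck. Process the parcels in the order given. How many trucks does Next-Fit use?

5 trucks

Put 72 kg in truck 1; 428 kg remain.
Put 113 kg in truck 1; 315 kg remain.
Put 310 kg in truck 1; 5 kg remain.
Put 351 kg in truck 2; 149 kg remain.
Put 71 kg in truck 2; 78 kg remain.
Put 116 kg in truck 3; 384 kg remain.
Put 144 kg in truck 3; 240 kg remain.
Put 286 kg in truck 4; 214 kg remain.
Put 113 kg in truck 4; 101 kg remain.
Put 43 kg in truck 4; 58 kg remain.
Put 292 kg in truck 5; 208 kg remain.
Final trucks: [72,113,310] [351,71] [116,144] [286,113,43] [292].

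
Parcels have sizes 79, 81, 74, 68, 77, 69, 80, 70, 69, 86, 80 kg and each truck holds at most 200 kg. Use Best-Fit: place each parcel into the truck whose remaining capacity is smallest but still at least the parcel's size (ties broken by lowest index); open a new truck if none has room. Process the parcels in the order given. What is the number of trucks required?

truck 1: place 79 kg, 121 kg left
truck 1: place 81 kg, 40 kg left
truck 2: place 74 kg, 126 kg left
truck 2: place 68 kg, 58 kg left
truck 3: place 77 kg, 123 kg left
truck 3: place 69 kg, 54 kg left
truck 4: place 80 kg, 120 kg left
truck 4: place 70 kg, 50 kg left
truck 5: place 69 kg, 131 kg left
truck 5: place 86 kg, 45 kg left
truck 6: place 80 kg, 120 kg left

6 trucks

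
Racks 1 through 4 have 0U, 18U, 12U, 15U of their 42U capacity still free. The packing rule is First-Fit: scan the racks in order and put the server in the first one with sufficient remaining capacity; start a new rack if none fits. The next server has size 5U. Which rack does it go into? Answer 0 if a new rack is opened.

2

Racks with room: rack 2 (18U), rack 3 (12U), rack 4 (15U).
The first with room is rack 2.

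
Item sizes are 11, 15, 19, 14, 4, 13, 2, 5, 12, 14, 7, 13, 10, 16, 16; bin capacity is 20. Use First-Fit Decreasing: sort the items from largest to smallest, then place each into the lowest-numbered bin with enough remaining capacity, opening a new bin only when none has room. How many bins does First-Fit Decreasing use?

11

Sorted descending: 19, 16, 16, 15, 14, 14, 13, 13, 12, 11, 10, 7, 5, 4, 2.
Put 19 in bin 1; 1 remain.
Put 16 in bin 2; 4 remain.
Put 16 in bin 3; 4 remain.
Put 15 in bin 4; 5 remain.
Put 14 in bin 5; 6 remain.
Put 14 in bin 6; 6 remain.
Put 13 in bin 7; 7 remain.
Put 13 in bin 8; 7 remain.
Put 12 in bin 9; 8 remain.
Put 11 in bin 10; 9 remain.
Put 10 in bin 11; 10 remain.
Put 7 in bin 7; 0 remain.
Put 5 in bin 4; 0 remain.
Put 4 in bin 2; 0 remain.
Put 2 in bin 3; 2 remain.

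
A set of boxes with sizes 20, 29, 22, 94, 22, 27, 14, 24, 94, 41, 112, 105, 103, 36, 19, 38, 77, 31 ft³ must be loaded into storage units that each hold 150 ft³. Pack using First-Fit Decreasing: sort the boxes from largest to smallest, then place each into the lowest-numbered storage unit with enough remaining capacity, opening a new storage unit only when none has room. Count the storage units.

7

Sorted descending: 112, 105, 103, 94, 94, 77, 41, 38, 36, 31, 29, 27, 24, 22, 22, 20, 19, 14.
Put 112 ft³ in storage unit 1; 38 ft³ remain.
Put 105 ft³ in storage unit 2; 45 ft³ remain.
Put 103 ft³ in storage unit 3; 47 ft³ remain.
Put 94 ft³ in storage unit 4; 56 ft³ remain.
Put 94 ft³ in storage unit 5; 56 ft³ remain.
Put 77 ft³ in storage unit 6; 73 ft³ remain.
Put 41 ft³ in storage unit 2; 4 ft³ remain.
Put 38 ft³ in storage unit 1; 0 ft³ remain.
Put 36 ft³ in storage unit 3; 11 ft³ remain.
Put 31 ft³ in storage unit 4; 25 ft³ remain.
Put 29 ft³ in storage unit 5; 27 ft³ remain.
Put 27 ft³ in storage unit 5; 0 ft³ remain.
Put 24 ft³ in storage unit 4; 1 ft³ remain.
Put 22 ft³ in storage unit 6; 51 ft³ remain.
Put 22 ft³ in storage unit 6; 29 ft³ remain.
Put 20 ft³ in storage unit 6; 9 ft³ remain.
Put 19 ft³ in storage unit 7; 131 ft³ remain.
Put 14 ft³ in storage unit 7; 117 ft³ remain.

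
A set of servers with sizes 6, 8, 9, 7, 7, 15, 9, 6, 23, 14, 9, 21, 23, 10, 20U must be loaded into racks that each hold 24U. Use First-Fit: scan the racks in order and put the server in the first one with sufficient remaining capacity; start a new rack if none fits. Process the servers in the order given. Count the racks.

Put 6U in rack 1; 18U remain.
Put 8U in rack 1; 10U remain.
Put 9U in rack 1; 1U remain.
Put 7U in rack 2; 17U remain.
Put 7U in rack 2; 10U remain.
Put 15U in rack 3; 9U remain.
Put 9U in rack 2; 1U remain.
Put 6U in rack 3; 3U remain.
Put 23U in rack 4; 1U remain.
Put 14U in rack 5; 10U remain.
Put 9U in rack 5; 1U remain.
Put 21U in rack 6; 3U remain.
Put 23U in rack 7; 1U remain.
Put 10U in rack 8; 14U remain.
Put 20U in rack 9; 4U remain.

9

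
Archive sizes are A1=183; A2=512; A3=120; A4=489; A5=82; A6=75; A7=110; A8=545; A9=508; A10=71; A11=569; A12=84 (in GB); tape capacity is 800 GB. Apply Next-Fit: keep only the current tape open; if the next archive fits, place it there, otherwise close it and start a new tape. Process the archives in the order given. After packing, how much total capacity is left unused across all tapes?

tape 1: place A1 (183 GB), 617 GB left
tape 1: place A2 (512 GB), 105 GB left
tape 2: place A3 (120 GB), 680 GB left
tape 2: place A4 (489 GB), 191 GB left
tape 2: place A5 (82 GB), 109 GB left
tape 2: place A6 (75 GB), 34 GB left
tape 3: place A7 (110 GB), 690 GB left
tape 3: place A8 (545 GB), 145 GB left
tape 4: place A9 (508 GB), 292 GB left
tape 4: place A10 (71 GB), 221 GB left
tape 5: place A11 (569 GB), 231 GB left
tape 5: place A12 (84 GB), 147 GB left
5 tapes × 800 GB = 4000 GB; used 3348 GB; unused 652 GB.

652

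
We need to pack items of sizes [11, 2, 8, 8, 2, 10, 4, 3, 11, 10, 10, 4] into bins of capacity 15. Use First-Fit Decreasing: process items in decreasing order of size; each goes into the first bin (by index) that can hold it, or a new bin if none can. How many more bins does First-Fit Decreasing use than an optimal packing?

First-Fit Decreasing: [11,4] [11,4] [10,3,2] [10,2] [10] [8] [8] → 7 bins.
7 items exceed 7.5 (half the capacity), and no two of those can share a bin, so at least 7 bins are needed.
So 7 is already optimal.

0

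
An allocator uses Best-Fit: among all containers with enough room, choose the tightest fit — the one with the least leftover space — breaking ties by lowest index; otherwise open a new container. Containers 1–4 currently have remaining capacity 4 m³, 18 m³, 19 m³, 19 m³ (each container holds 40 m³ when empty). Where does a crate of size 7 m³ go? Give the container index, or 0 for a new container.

2

Containers with room: container 2 (18 m³), container 3 (19 m³), container 4 (19 m³).
Tightest fit is container 2 with 18 m³ free.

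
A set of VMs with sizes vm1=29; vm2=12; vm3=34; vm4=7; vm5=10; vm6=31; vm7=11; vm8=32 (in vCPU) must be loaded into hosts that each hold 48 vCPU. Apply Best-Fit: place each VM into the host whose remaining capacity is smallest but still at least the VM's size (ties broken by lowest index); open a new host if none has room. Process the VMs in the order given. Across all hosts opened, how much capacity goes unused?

vm1 (29 vCPU) → host 1 (remaining 19 vCPU)
vm2 (12 vCPU) → host 1 (remaining 7 vCPU)
vm3 (34 vCPU) → host 2 (remaining 14 vCPU)
vm4 (7 vCPU) → host 1 (remaining 0 vCPU)
vm5 (10 vCPU) → host 2 (remaining 4 vCPU)
vm6 (31 vCPU) → host 3 (remaining 17 vCPU)
vm7 (11 vCPU) → host 3 (remaining 6 vCPU)
vm8 (32 vCPU) → host 4 (remaining 16 vCPU)
4 hosts × 48 vCPU = 192 vCPU; used 166 vCPU; unused 26 vCPU.

26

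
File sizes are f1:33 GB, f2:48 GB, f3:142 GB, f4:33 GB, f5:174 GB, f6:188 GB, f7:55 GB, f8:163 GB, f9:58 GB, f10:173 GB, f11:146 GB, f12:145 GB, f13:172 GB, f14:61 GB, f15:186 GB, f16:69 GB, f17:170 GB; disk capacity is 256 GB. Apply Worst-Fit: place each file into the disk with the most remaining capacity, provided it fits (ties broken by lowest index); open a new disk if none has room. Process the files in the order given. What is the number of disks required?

10 disks

disk 1: place f1 (33 GB), 223 GB left
disk 1: place f2 (48 GB), 175 GB left
disk 1: place f3 (142 GB), 33 GB left
disk 1: place f4 (33 GB), 0 GB left
disk 2: place f5 (174 GB), 82 GB left
disk 3: place f6 (188 GB), 68 GB left
disk 2: place f7 (55 GB), 27 GB left
disk 4: place f8 (163 GB), 93 GB left
disk 4: place f9 (58 GB), 35 GB left
disk 5: place f10 (173 GB), 83 GB left
disk 6: place f11 (146 GB), 110 GB left
disk 7: place f12 (145 GB), 111 GB left
disk 8: place f13 (172 GB), 84 GB left
disk 7: place f14 (61 GB), 50 GB left
disk 9: place f15 (186 GB), 70 GB left
disk 6: place f16 (69 GB), 41 GB left
disk 10: place f17 (170 GB), 86 GB left
Final disks: [33,48,142,33] [174,55] [188] [163,58] [173] [146,69] [145,61] [172] [186] [170].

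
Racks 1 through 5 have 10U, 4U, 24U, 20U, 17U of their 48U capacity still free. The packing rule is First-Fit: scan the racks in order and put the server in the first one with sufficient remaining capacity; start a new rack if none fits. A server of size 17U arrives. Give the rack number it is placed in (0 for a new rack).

Racks with room: rack 3 (24U), rack 4 (20U), rack 5 (17U).
The first with room is rack 3.

3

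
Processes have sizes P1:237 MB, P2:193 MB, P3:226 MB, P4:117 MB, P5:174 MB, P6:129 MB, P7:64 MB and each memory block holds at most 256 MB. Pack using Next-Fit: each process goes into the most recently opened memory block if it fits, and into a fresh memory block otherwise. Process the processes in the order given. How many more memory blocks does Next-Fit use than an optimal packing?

Next-Fit: [237] [193] [226] [117] [174] [129,64] → 6 memory blocks.
Total size 1140 MB; any packing needs at least ⌈1140/256⌉ = 5 memory blocks.
An optimal packing achieves that bound: [237] [226] [193] [174,64] [129,117] → 5 memory blocks.
Excess: 6 − 5 = 1.

1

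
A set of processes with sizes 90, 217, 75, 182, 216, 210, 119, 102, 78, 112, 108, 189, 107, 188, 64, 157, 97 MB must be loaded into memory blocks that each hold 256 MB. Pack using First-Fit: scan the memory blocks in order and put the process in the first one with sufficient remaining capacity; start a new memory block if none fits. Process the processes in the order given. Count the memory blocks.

11 memory blocks

90 MB → memory block 1 (remaining 166 MB)
217 MB → memory block 2 (remaining 39 MB)
75 MB → memory block 1 (remaining 91 MB)
182 MB → memory block 3 (remaining 74 MB)
216 MB → memory block 4 (remaining 40 MB)
210 MB → memory block 5 (remaining 46 MB)
119 MB → memory block 6 (remaining 137 MB)
102 MB → memory block 6 (remaining 35 MB)
78 MB → memory block 1 (remaining 13 MB)
112 MB → memory block 7 (remaining 144 MB)
108 MB → memory block 7 (remaining 36 MB)
189 MB → memory block 8 (remaining 67 MB)
107 MB → memory block 9 (remaining 149 MB)
188 MB → memory block 10 (remaining 68 MB)
64 MB → memory block 3 (remaining 10 MB)
157 MB → memory block 11 (remaining 99 MB)
97 MB → memory block 9 (remaining 52 MB)
Final memory blocks: [90,75,78] [217] [182,64] [216] [210] [119,102] [112,108] [189] [107,97] [188] [157].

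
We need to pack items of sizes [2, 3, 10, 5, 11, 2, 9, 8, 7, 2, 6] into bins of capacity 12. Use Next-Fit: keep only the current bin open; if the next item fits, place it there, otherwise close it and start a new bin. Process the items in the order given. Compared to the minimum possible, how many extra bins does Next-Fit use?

2

Next-Fit: [2,3] [10] [5] [11] [2,9] [8] [7,2] [6] → 8 bins.
Total size 65; any packing needs at least ⌈65/12⌉ = 6 bins.
An optimal packing achieves that bound: [11] [10,2] [9,3] [8,2,2] [7,5] [6] → 6 bins.
Excess: 8 − 6 = 2.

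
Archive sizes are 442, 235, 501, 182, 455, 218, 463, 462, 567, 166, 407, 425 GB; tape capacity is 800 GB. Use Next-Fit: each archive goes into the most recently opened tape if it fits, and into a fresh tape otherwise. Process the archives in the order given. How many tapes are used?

8

442 GB → tape 1 (remaining 358 GB)
235 GB → tape 1 (remaining 123 GB)
501 GB → tape 2 (remaining 299 GB)
182 GB → tape 2 (remaining 117 GB)
455 GB → tape 3 (remaining 345 GB)
218 GB → tape 3 (remaining 127 GB)
463 GB → tape 4 (remaining 337 GB)
462 GB → tape 5 (remaining 338 GB)
567 GB → tape 6 (remaining 233 GB)
166 GB → tape 6 (remaining 67 GB)
407 GB → tape 7 (remaining 393 GB)
425 GB → tape 8 (remaining 375 GB)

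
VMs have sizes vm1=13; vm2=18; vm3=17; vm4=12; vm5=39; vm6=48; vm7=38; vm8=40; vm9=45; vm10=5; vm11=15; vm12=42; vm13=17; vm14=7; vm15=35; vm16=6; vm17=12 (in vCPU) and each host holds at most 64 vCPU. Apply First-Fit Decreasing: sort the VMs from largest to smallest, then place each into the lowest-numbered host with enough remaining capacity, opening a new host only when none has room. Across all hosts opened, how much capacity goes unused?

39

Sorted descending: 48, 45, 42, 40, 39, 38, 35, 18, 17, 17, 15, 13, 12, 12, 7, 6, 5.
Put 48 vCPU in host 1; 16 vCPU remain.
Put 45 vCPU in host 2; 19 vCPU remain.
Put 42 vCPU in host 3; 22 vCPU remain.
Put 40 vCPU in host 4; 24 vCPU remain.
Put 39 vCPU in host 5; 25 vCPU remain.
Put 38 vCPU in host 6; 26 vCPU remain.
Put 35 vCPU in host 7; 29 vCPU remain.
Put 18 vCPU in host 2; 1 vCPU remain.
Put 17 vCPU in host 3; 5 vCPU remain.
Put 17 vCPU in host 4; 7 vCPU remain.
Put 15 vCPU in host 1; 1 vCPU remain.
Put 13 vCPU in host 5; 12 vCPU remain.
Put 12 vCPU in host 5; 0 vCPU remain.
Put 12 vCPU in host 6; 14 vCPU remain.
Put 7 vCPU in host 4; 0 vCPU remain.
Put 6 vCPU in host 6; 8 vCPU remain.
Put 5 vCPU in host 3; 0 vCPU remain.
7 hosts × 64 vCPU = 448 vCPU; used 409 vCPU; unused 39 vCPU.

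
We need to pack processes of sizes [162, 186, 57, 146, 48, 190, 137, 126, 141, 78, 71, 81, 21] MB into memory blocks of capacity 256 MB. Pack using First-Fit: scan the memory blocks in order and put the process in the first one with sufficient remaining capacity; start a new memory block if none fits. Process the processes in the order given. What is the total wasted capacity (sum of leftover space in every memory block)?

348

162 MB → memory block 1 (remaining 94 MB)
186 MB → memory block 2 (remaining 70 MB)
57 MB → memory block 1 (remaining 37 MB)
146 MB → memory block 3 (remaining 110 MB)
48 MB → memory block 2 (remaining 22 MB)
190 MB → memory block 4 (remaining 66 MB)
137 MB → memory block 5 (remaining 119 MB)
126 MB → memory block 6 (remaining 130 MB)
141 MB → memory block 7 (remaining 115 MB)
78 MB → memory block 3 (remaining 32 MB)
71 MB → memory block 5 (remaining 48 MB)
81 MB → memory block 6 (remaining 49 MB)
21 MB → memory block 1 (remaining 16 MB)
7 memory blocks × 256 MB = 1792 MB; used 1444 MB; unused 348 MB.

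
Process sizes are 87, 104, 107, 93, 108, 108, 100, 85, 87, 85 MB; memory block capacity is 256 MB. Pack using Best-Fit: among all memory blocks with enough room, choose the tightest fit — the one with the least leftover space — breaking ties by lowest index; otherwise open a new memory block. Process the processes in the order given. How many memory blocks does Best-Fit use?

5

memory block 1: place 87 MB, 169 MB left
memory block 1: place 104 MB, 65 MB left
memory block 2: place 107 MB, 149 MB left
memory block 2: place 93 MB, 56 MB left
memory block 3: place 108 MB, 148 MB left
memory block 3: place 108 MB, 40 MB left
memory block 4: place 100 MB, 156 MB left
memory block 4: place 85 MB, 71 MB left
memory block 5: place 87 MB, 169 MB left
memory block 5: place 85 MB, 84 MB left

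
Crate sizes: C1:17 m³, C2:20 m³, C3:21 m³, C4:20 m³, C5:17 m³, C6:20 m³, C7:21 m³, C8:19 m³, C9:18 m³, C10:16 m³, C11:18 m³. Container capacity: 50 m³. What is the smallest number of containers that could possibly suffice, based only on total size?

5

Total size = 17 + 20 + 21 + 20 + 17 + 20 + 21 + 19 + 18 + 16 + 18 = 207 m³.
⌈207 / 50⌉ = 5.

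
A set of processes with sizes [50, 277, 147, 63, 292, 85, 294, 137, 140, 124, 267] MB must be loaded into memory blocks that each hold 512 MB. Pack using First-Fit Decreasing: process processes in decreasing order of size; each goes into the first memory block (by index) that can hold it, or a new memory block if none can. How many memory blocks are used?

4 memory blocks

Sorted descending: 294, 292, 277, 267, 147, 140, 137, 124, 85, 63, 50.
Put 294 MB in memory block 1; 218 MB remain.
Put 292 MB in memory block 2; 220 MB remain.
Put 277 MB in memory block 3; 235 MB remain.
Put 267 MB in memory block 4; 245 MB remain.
Put 147 MB in memory block 1; 71 MB remain.
Put 140 MB in memory block 2; 80 MB remain.
Put 137 MB in memory block 3; 98 MB remain.
Put 124 MB in memory block 4; 121 MB remain.
Put 85 MB in memory block 3; 13 MB remain.
Put 63 MB in memory block 1; 8 MB remain.
Put 50 MB in memory block 2; 30 MB remain.
Final memory blocks: [294,147,63] [292,140,50] [277,137,85] [267,124].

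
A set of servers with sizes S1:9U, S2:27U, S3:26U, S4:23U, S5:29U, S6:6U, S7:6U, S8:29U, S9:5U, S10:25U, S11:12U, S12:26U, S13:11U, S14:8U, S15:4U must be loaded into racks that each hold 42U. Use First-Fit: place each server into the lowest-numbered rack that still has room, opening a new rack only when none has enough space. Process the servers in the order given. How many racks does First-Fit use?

7 racks

S1 (9U) → rack 1 (remaining 33U)
S2 (27U) → rack 1 (remaining 6U)
S3 (26U) → rack 2 (remaining 16U)
S4 (23U) → rack 3 (remaining 19U)
S5 (29U) → rack 4 (remaining 13U)
S6 (6U) → rack 1 (remaining 0U)
S7 (6U) → rack 2 (remaining 10U)
S8 (29U) → rack 5 (remaining 13U)
S9 (5U) → rack 2 (remaining 5U)
S10 (25U) → rack 6 (remaining 17U)
S11 (12U) → rack 3 (remaining 7U)
S12 (26U) → rack 7 (remaining 16U)
S13 (11U) → rack 4 (remaining 2U)
S14 (8U) → rack 5 (remaining 5U)
S15 (4U) → rack 2 (remaining 1U)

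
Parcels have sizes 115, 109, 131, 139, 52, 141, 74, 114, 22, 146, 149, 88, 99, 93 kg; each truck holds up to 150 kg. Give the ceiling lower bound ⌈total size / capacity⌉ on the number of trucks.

10 trucks

Total size = 115 + 109 + 131 + 139 + 52 + 141 + 74 + 114 + 22 + 146 + 149 + 88 + 99 + 93 = 1472 kg.
⌈1472 / 150⌉ = 10.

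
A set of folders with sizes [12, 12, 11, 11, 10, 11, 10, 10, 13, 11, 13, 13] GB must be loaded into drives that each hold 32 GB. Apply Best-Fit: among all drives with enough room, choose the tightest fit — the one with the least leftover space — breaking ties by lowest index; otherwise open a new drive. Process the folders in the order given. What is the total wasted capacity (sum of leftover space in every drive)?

23

drive 1: place 12 GB, 20 GB left
drive 1: place 12 GB, 8 GB left
drive 2: place 11 GB, 21 GB left
drive 2: place 11 GB, 10 GB left
drive 2: place 10 GB, 0 GB left
drive 3: place 11 GB, 21 GB left
drive 3: place 10 GB, 11 GB left
drive 3: place 10 GB, 1 GB left
drive 4: place 13 GB, 19 GB left
drive 4: place 11 GB, 8 GB left
drive 5: place 13 GB, 19 GB left
drive 5: place 13 GB, 6 GB left
5 drives × 32 GB = 160 GB; used 137 GB; unused 23 GB.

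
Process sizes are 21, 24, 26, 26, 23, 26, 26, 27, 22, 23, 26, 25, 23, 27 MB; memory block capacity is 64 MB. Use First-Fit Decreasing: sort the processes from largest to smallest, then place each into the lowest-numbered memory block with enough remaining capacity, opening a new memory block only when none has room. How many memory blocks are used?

Sorted descending: 27, 27, 26, 26, 26, 26, 26, 25, 24, 23, 23, 23, 22, 21.
memory block 1: place 27 MB, 37 MB left
memory block 1: place 27 MB, 10 MB left
memory block 2: place 26 MB, 38 MB left
memory block 2: place 26 MB, 12 MB left
memory block 3: place 26 MB, 38 MB left
memory block 3: place 26 MB, 12 MB left
memory block 4: place 26 MB, 38 MB left
memory block 4: place 25 MB, 13 MB left
memory block 5: place 24 MB, 40 MB left
memory block 5: place 23 MB, 17 MB left
memory block 6: place 23 MB, 41 MB left
memory block 6: place 23 MB, 18 MB left
memory block 7: place 22 MB, 42 MB left
memory block 7: place 21 MB, 21 MB left
Final memory blocks: [27,27] [26,26] [26,26] [26,25] [24,23] [23,23] [22,21].

7 memory blocks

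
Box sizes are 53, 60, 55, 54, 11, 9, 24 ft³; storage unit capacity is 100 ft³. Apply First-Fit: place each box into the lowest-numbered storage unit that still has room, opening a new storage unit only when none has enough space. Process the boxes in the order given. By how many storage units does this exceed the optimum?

First-Fit: [53,11,9,24] [60] [55] [54] → 4 storage units.
4 boxes exceed 50 ft³ (half the capacity), and no two of those can share a storage unit, so at least 4 storage units are needed.
So 4 is already optimal.

0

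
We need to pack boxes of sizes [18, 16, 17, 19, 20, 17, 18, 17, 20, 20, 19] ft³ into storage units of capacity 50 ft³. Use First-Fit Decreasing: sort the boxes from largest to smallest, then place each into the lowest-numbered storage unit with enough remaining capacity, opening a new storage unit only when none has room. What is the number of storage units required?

5 storage units

Sorted descending: 20, 20, 20, 19, 19, 18, 18, 17, 17, 17, 16.
Put 20 ft³ in storage unit 1; 30 ft³ remain.
Put 20 ft³ in storage unit 1; 10 ft³ remain.
Put 20 ft³ in storage unit 2; 30 ft³ remain.
Put 19 ft³ in storage unit 2; 11 ft³ remain.
Put 19 ft³ in storage unit 3; 31 ft³ remain.
Put 18 ft³ in storage unit 3; 13 ft³ remain.
Put 18 ft³ in storage unit 4; 32 ft³ remain.
Put 17 ft³ in storage unit 4; 15 ft³ remain.
Put 17 ft³ in storage unit 5; 33 ft³ remain.
Put 17 ft³ in storage unit 5; 16 ft³ remain.
Put 16 ft³ in storage unit 5; 0 ft³ remain.
Final storage units: [20,20] [20,19] [19,18] [18,17] [17,17,16].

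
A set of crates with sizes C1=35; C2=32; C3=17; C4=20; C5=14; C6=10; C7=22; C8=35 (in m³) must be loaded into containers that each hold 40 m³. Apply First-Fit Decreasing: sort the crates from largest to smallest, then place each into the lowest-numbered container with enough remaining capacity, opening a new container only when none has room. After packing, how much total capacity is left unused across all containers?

55

Sorted descending: 35, 35, 32, 22, 20, 17, 14, 10.
Put 35 m³ in container 1; 5 m³ remain.
Put 35 m³ in container 2; 5 m³ remain.
Put 32 m³ in container 3; 8 m³ remain.
Put 22 m³ in container 4; 18 m³ remain.
Put 20 m³ in container 5; 20 m³ remain.
Put 17 m³ in container 4; 1 m³ remain.
Put 14 m³ in container 5; 6 m³ remain.
Put 10 m³ in container 6; 30 m³ remain.
6 containers × 40 m³ = 240 m³; used 185 m³; unused 55 m³.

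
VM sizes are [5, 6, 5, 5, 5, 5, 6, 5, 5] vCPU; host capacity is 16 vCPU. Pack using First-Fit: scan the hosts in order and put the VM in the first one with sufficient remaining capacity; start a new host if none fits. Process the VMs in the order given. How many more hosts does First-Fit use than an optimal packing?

0

First-Fit: [5,6,5] [5,5,5] [6,5,5] → 3 hosts.
Total size 47 vCPU; any packing needs at least ⌈47/16⌉ = 3 hosts.
So 3 is already optimal.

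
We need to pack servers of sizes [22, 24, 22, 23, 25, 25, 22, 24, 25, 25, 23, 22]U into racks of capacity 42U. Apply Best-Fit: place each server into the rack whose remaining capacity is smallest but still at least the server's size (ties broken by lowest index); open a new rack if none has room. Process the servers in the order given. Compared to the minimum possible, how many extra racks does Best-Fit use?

Best-Fit: [22] [24] [22] [23] [25] [25] [22] [24] [25] [25] [23] [22] → 12 racks.
12 servers exceed 21U (half the capacity), and no two of those can share a rack, so at least 12 racks are needed.
So 12 is already optimal.

0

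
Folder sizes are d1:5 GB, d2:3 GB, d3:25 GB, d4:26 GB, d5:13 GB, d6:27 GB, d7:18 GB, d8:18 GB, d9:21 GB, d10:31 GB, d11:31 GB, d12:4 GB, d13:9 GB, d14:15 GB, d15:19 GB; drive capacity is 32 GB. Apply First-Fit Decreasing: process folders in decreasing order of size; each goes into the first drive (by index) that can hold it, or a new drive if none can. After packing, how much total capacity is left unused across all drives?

Sorted descending: 31, 31, 27, 26, 25, 21, 19, 18, 18, 15, 13, 9, 5, 4, 3.
31 GB → drive 1 (remaining 1 GB)
31 GB → drive 2 (remaining 1 GB)
27 GB → drive 3 (remaining 5 GB)
26 GB → drive 4 (remaining 6 GB)
25 GB → drive 5 (remaining 7 GB)
21 GB → drive 6 (remaining 11 GB)
19 GB → drive 7 (remaining 13 GB)
18 GB → drive 8 (remaining 14 GB)
18 GB → drive 9 (remaining 14 GB)
15 GB → drive 10 (remaining 17 GB)
13 GB → drive 7 (remaining 0 GB)
9 GB → drive 6 (remaining 2 GB)
5 GB → drive 3 (remaining 0 GB)
4 GB → drive 4 (remaining 2 GB)
3 GB → drive 5 (remaining 4 GB)
10 drives × 32 GB = 320 GB; used 265 GB; unused 55 GB.

55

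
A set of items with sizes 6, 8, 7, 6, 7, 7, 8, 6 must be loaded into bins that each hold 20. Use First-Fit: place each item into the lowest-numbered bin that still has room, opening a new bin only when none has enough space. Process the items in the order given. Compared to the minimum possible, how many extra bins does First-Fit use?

0

First-Fit: [6,8,6] [7,7,6] [7,8] → 3 bins.
Total size 55; any packing needs at least ⌈55/20⌉ = 3 bins.
So 3 is already optimal.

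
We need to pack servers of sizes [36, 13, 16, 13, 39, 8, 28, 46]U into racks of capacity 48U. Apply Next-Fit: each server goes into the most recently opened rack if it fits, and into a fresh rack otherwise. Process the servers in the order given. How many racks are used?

5

rack 1: place 36U, 12U left
rack 2: place 13U, 35U left
rack 2: place 16U, 19U left
rack 2: place 13U, 6U left
rack 3: place 39U, 9U left
rack 3: place 8U, 1U left
rack 4: place 28U, 20U left
rack 5: place 46U, 2U left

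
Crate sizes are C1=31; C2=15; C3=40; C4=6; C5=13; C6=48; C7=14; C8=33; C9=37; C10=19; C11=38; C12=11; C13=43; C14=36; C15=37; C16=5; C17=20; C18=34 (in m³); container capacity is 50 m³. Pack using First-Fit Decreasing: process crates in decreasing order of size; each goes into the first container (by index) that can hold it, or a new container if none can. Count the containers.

Sorted descending: 48, 43, 40, 38, 37, 37, 36, 34, 33, 31, 20, 19, 15, 14, 13, 11, 6, 5.
Put 48 m³ in container 1; 2 m³ remain.
Put 43 m³ in container 2; 7 m³ remain.
Put 40 m³ in container 3; 10 m³ remain.
Put 38 m³ in container 4; 12 m³ remain.
Put 37 m³ in container 5; 13 m³ remain.
Put 37 m³ in container 6; 13 m³ remain.
Put 36 m³ in container 7; 14 m³ remain.
Put 34 m³ in container 8; 16 m³ remain.
Put 33 m³ in container 9; 17 m³ remain.
Put 31 m³ in container 10; 19 m³ remain.
Put 20 m³ in container 11; 30 m³ remain.
Put 19 m³ in container 10; 0 m³ remain.
Put 15 m³ in container 8; 1 m³ remain.
Put 14 m³ in container 7; 0 m³ remain.
Put 13 m³ in container 5; 0 m³ remain.
Put 11 m³ in container 4; 1 m³ remain.
Put 6 m³ in container 2; 1 m³ remain.
Put 5 m³ in container 3; 5 m³ remain.
Final containers: [48] [43,6] [40,5] [38,11] [37,13] [37] [36,14] [34,15] [33] [31,19] [20].

11 containers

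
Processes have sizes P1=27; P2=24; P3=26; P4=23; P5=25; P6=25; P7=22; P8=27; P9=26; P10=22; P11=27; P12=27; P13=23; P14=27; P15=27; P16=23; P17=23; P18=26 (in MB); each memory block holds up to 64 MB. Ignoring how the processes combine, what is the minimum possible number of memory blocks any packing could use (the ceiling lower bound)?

8

Total size = 27 + 24 + 26 + 23 + 25 + 25 + 22 + 27 + 26 + 22 + 27 + 27 + 23 + 27 + 27 + 23 + 23 + 26 = 450 MB.
⌈450 / 64⌉ = 8.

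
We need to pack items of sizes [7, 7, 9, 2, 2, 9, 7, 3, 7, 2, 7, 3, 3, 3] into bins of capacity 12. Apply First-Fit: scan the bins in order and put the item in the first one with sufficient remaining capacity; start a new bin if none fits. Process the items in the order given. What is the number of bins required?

7 bins

7 → bin 1 (remaining 5)
7 → bin 2 (remaining 5)
9 → bin 3 (remaining 3)
2 → bin 1 (remaining 3)
2 → bin 1 (remaining 1)
9 → bin 4 (remaining 3)
7 → bin 5 (remaining 5)
3 → bin 2 (remaining 2)
7 → bin 6 (remaining 5)
2 → bin 2 (remaining 0)
7 → bin 7 (remaining 5)
3 → bin 3 (remaining 0)
3 → bin 4 (remaining 0)
3 → bin 5 (remaining 2)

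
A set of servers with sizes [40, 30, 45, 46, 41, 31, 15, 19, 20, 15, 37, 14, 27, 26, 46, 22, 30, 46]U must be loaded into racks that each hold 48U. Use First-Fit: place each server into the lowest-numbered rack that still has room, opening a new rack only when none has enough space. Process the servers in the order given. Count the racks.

40U → rack 1 (remaining 8U)
30U → rack 2 (remaining 18U)
45U → rack 3 (remaining 3U)
46U → rack 4 (remaining 2U)
41U → rack 5 (remaining 7U)
31U → rack 6 (remaining 17U)
15U → rack 2 (remaining 3U)
19U → rack 7 (remaining 29U)
20U → rack 7 (remaining 9U)
15U → rack 6 (remaining 2U)
37U → rack 8 (remaining 11U)
14U → rack 9 (remaining 34U)
27U → rack 9 (remaining 7U)
26U → rack 10 (remaining 22U)
46U → rack 11 (remaining 2U)
22U → rack 10 (remaining 0U)
30U → rack 12 (remaining 18U)
46U → rack 13 (remaining 2U)

13 racks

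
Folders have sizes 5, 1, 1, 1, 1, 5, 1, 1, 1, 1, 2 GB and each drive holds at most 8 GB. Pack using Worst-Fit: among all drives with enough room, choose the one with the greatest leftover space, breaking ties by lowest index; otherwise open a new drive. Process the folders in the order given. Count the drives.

3

drive 1: place 5 GB, 3 GB left
drive 1: place 1 GB, 2 GB left
drive 1: place 1 GB, 1 GB left
drive 1: place 1 GB, 0 GB left
drive 2: place 1 GB, 7 GB left
drive 2: place 5 GB, 2 GB left
drive 2: place 1 GB, 1 GB left
drive 2: place 1 GB, 0 GB left
drive 3: place 1 GB, 7 GB left
drive 3: place 1 GB, 6 GB left
drive 3: place 2 GB, 4 GB left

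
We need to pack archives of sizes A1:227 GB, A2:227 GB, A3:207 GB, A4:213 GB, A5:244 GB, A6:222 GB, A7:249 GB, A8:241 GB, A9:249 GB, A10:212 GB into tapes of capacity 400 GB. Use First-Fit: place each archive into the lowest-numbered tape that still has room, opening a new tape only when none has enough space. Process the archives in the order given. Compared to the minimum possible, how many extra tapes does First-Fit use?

First-Fit: [227] [227] [207] [213] [244] [222] [249] [241] [249] [212] → 10 tapes.
10 archives exceed 200 GB (half the capacity), and no two of those can share a tape, so at least 10 tapes are needed.
So 10 is already optimal.

0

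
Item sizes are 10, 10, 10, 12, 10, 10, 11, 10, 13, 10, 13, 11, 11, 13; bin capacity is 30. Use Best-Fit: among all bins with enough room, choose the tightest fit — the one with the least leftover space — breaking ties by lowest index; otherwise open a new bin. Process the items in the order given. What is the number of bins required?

bin 1: place 10, 20 left
bin 1: place 10, 10 left
bin 1: place 10, 0 left
bin 2: place 12, 18 left
bin 2: place 10, 8 left
bin 3: place 10, 20 left
bin 3: place 11, 9 left
bin 4: place 10, 20 left
bin 4: place 13, 7 left
bin 5: place 10, 20 left
bin 5: place 13, 7 left
bin 6: place 11, 19 left
bin 6: place 11, 8 left
bin 7: place 13, 17 left
Final bins: [10,10,10] [12,10] [10,11] [10,13] [10,13] [11,11] [13].

7 bins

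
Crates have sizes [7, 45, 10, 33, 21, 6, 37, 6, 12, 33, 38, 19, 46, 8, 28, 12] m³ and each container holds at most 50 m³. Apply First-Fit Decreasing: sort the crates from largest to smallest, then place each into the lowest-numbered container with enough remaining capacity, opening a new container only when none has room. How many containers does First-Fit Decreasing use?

Sorted descending: 46, 45, 38, 37, 33, 33, 28, 21, 19, 12, 12, 10, 8, 7, 6, 6.
container 1: place 46 m³, 4 m³ left
container 2: place 45 m³, 5 m³ left
container 3: place 38 m³, 12 m³ left
container 4: place 37 m³, 13 m³ left
container 5: place 33 m³, 17 m³ left
container 6: place 33 m³, 17 m³ left
container 7: place 28 m³, 22 m³ left
container 7: place 21 m³, 1 m³ left
container 8: place 19 m³, 31 m³ left
container 3: place 12 m³, 0 m³ left
container 4: place 12 m³, 1 m³ left
container 5: place 10 m³, 7 m³ left
container 6: place 8 m³, 9 m³ left
container 5: place 7 m³, 0 m³ left
container 6: place 6 m³, 3 m³ left
container 8: place 6 m³, 25 m³ left
Final containers: [46] [45] [38,12] [37,12] [33,10,7] [33,8,6] [28,21] [19,6].

8 containers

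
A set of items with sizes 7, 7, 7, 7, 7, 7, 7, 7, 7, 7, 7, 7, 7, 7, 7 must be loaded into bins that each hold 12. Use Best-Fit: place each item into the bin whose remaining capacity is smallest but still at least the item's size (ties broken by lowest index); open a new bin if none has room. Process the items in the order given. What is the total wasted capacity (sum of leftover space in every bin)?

bin 1: place 7, 5 left
bin 2: place 7, 5 left
bin 3: place 7, 5 left
bin 4: place 7, 5 left
bin 5: place 7, 5 left
bin 6: place 7, 5 left
bin 7: place 7, 5 left
bin 8: place 7, 5 left
bin 9: place 7, 5 left
bin 10: place 7, 5 left
bin 11: place 7, 5 left
bin 12: place 7, 5 left
bin 13: place 7, 5 left
bin 14: place 7, 5 left
bin 15: place 7, 5 left
15 bins × 12 = 180; used 105; unused 75.

75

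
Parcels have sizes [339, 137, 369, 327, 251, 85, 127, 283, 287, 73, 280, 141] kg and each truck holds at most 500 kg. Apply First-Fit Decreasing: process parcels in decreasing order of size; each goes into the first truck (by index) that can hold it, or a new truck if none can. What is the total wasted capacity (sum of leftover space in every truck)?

801

Sorted descending: 369, 339, 327, 287, 283, 280, 251, 141, 137, 127, 85, 73.
Put 369 kg in truck 1; 131 kg remain.
Put 339 kg in truck 2; 161 kg remain.
Put 327 kg in truck 3; 173 kg remain.
Put 287 kg in truck 4; 213 kg remain.
Put 283 kg in truck 5; 217 kg remain.
Put 280 kg in truck 6; 220 kg remain.
Put 251 kg in truck 7; 249 kg remain.
Put 141 kg in truck 2; 20 kg remain.
Put 137 kg in truck 3; 36 kg remain.
Put 127 kg in truck 1; 4 kg remain.
Put 85 kg in truck 4; 128 kg remain.
Put 73 kg in truck 4; 55 kg remain.
7 trucks × 500 kg = 3500 kg; used 2699 kg; unused 801 kg.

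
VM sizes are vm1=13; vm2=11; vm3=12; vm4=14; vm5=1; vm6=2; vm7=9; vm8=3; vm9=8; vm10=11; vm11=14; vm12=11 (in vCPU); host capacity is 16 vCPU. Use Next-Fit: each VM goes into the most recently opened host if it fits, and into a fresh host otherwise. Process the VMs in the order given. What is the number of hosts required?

host 1: place vm1 (13 vCPU), 3 vCPU left
host 2: place vm2 (11 vCPU), 5 vCPU left
host 3: place vm3 (12 vCPU), 4 vCPU left
host 4: place vm4 (14 vCPU), 2 vCPU left
host 4: place vm5 (1 vCPU), 1 vCPU left
host 5: place vm6 (2 vCPU), 14 vCPU left
host 5: place vm7 (9 vCPU), 5 vCPU left
host 5: place vm8 (3 vCPU), 2 vCPU left
host 6: place vm9 (8 vCPU), 8 vCPU left
host 7: place vm10 (11 vCPU), 5 vCPU left
host 8: place vm11 (14 vCPU), 2 vCPU left
host 9: place vm12 (11 vCPU), 5 vCPU left

9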